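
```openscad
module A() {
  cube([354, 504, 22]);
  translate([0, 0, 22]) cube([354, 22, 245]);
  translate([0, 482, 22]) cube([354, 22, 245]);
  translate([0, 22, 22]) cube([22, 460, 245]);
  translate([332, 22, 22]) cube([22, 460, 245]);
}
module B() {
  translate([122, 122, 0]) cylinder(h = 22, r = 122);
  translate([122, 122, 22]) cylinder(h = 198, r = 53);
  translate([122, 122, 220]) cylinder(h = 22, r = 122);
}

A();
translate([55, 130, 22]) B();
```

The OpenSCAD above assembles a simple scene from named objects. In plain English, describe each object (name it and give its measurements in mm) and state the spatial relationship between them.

A is an open-topped rectangular box: outside dimensions 354×504×267 mm, with a uniform wall and base thickness of 22 mm. The base is a full 354×504 slab on the floor; four walls sit on top of the base. The front and back walls (the −y and +y sides) span the full width; the two side walls fit between them.

B is a spool: two coaxial disc flanges of radius 122 mm and thickness 22 mm, joined by a core cylinder of radius 53 mm and height 198 mm. The lower flange rests on z = 0 and the three cylinders share a vertical axis.

The spool sits inside the open box, centred.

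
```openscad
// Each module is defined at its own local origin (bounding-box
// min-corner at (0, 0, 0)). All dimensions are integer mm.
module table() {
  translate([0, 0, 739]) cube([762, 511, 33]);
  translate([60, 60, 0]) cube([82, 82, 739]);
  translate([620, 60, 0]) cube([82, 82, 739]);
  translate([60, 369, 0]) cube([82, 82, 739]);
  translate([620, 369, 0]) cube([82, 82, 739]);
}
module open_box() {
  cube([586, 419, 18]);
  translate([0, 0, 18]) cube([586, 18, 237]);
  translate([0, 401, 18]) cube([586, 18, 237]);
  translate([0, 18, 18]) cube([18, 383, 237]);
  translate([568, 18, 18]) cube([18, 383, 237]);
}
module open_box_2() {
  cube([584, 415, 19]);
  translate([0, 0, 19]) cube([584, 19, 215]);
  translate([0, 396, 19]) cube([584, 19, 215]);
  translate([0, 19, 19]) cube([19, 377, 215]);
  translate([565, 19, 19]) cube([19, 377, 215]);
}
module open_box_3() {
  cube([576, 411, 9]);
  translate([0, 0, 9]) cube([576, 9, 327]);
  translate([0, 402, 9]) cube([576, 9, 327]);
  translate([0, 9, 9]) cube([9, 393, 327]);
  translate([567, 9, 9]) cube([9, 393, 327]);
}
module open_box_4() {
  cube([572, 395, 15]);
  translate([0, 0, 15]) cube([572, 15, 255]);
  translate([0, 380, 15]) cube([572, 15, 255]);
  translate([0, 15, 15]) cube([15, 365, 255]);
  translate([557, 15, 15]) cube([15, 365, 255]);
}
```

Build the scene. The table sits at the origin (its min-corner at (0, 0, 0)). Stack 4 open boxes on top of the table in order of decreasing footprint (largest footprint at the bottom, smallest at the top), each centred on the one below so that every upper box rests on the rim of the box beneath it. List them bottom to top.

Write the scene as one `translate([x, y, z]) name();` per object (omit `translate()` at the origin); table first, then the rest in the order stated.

table();
translate([88, 46, 772]) open_box();
translate([89, 48, 1027]) open_box_2();
translate([93, 50, 1261]) open_box_3();
translate([95, 58, 1597]) open_box_4();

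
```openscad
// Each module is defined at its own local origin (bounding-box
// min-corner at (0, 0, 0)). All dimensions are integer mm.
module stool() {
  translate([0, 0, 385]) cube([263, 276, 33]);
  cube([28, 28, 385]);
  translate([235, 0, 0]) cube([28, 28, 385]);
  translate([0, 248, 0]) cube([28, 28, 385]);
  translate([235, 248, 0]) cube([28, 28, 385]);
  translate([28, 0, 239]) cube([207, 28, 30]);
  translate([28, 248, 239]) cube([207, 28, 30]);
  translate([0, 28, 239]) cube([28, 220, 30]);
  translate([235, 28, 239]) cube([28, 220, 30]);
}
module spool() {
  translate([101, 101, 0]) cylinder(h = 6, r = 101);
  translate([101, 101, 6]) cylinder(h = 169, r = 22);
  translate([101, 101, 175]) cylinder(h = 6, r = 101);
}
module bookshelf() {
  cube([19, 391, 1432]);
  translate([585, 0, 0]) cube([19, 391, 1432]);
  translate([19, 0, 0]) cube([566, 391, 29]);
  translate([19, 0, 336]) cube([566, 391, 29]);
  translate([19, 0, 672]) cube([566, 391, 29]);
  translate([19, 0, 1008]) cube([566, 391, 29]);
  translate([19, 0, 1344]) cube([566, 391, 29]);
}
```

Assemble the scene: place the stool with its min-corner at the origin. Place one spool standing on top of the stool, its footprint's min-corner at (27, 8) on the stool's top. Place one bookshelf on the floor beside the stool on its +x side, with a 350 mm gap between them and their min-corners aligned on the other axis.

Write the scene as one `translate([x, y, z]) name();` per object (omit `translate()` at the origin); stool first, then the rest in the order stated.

stool();
translate([27, 8, 418]) spool();
translate([613, 0, 0]) bookshelf();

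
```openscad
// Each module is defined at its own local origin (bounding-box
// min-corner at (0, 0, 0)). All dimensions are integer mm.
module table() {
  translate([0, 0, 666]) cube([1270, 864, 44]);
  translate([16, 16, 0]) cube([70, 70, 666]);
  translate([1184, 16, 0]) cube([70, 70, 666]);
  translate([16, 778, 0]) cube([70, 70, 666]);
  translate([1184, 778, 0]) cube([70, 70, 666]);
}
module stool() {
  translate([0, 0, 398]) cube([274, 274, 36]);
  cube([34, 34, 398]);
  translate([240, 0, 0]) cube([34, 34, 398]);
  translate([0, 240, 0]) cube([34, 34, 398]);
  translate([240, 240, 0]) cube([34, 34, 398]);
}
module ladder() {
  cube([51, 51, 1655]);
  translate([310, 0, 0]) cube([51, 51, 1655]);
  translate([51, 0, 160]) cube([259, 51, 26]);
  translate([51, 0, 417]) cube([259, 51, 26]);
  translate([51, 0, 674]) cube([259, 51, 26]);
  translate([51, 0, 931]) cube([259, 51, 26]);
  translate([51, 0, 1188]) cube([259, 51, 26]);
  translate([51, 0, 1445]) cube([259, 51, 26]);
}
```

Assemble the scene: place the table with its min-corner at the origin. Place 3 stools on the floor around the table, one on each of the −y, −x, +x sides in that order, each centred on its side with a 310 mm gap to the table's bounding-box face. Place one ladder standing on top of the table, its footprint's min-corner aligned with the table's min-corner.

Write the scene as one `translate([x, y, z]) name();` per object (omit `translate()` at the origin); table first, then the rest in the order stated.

table();
translate([498, -584, 0]) stool();
translate([-584, 295, 0]) stool();
translate([1580, 295, 0]) stool();
translate([0, 0, 710]) ladder();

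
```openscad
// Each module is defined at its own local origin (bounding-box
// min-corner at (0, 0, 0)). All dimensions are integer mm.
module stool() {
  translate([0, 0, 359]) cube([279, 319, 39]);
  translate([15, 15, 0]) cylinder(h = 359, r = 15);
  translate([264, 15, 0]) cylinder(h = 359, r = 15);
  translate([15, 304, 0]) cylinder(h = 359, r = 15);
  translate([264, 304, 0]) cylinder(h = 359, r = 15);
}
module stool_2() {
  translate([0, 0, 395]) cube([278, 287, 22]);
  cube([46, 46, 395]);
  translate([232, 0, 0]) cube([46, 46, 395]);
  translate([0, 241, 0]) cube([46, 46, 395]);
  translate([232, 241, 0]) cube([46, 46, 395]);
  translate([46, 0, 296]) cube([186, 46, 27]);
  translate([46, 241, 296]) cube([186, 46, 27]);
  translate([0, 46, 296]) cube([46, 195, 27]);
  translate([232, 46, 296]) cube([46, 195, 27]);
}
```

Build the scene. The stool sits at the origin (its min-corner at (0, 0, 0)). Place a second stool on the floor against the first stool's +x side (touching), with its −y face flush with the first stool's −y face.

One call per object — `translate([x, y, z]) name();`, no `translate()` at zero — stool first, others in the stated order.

stool();
translate([279, 0, 0]) stool_2();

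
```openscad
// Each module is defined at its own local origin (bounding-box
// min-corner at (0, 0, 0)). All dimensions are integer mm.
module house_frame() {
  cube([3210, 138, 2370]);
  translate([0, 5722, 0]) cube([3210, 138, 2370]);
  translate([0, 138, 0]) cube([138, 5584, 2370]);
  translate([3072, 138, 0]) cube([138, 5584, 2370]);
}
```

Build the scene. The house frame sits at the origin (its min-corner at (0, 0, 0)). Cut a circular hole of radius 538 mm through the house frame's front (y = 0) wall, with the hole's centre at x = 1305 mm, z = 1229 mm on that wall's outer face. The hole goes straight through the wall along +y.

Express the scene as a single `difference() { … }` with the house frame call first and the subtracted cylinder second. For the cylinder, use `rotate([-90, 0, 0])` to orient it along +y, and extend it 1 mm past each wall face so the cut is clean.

difference() {
  house_frame();
  translate([1305, -1, 1229]) rotate([-90, 0, 0]) cylinder(h = 140, r = 538);
}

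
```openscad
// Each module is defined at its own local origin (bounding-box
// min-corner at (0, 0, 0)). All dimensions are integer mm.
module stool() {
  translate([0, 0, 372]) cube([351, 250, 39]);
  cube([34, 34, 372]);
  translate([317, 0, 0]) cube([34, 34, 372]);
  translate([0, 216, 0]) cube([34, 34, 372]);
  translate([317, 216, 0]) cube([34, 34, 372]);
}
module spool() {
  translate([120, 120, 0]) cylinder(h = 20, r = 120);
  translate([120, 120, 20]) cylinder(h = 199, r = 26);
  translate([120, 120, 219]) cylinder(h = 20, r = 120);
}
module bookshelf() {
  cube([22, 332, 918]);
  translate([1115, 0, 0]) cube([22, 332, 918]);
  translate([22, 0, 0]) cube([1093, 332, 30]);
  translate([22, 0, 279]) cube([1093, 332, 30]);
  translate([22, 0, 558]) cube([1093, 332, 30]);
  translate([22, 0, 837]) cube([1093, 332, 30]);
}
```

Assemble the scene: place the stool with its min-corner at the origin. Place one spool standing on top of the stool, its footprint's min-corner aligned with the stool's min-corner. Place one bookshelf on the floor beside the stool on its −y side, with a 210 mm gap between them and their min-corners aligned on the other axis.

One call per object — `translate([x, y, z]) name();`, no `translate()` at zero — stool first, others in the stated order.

stool();
translate([0, 0, 411]) spool();
translate([0, -542, 0]) bookshelf();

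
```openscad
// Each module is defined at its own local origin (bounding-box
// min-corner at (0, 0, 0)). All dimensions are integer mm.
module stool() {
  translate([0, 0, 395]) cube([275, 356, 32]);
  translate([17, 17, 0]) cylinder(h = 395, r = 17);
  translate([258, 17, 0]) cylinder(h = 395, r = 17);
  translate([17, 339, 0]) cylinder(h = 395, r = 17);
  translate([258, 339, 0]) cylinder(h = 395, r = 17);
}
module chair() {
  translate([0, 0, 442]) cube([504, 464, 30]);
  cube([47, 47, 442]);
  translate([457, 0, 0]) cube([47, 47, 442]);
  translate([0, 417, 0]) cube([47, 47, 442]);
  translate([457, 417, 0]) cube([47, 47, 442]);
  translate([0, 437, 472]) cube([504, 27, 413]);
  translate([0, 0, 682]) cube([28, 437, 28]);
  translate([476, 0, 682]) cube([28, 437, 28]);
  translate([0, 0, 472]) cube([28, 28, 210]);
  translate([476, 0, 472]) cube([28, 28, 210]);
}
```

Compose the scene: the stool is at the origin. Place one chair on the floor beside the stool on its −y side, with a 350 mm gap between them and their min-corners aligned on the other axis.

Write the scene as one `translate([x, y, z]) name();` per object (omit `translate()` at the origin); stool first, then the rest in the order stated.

stool();
translate([0, -814, 0]) chair();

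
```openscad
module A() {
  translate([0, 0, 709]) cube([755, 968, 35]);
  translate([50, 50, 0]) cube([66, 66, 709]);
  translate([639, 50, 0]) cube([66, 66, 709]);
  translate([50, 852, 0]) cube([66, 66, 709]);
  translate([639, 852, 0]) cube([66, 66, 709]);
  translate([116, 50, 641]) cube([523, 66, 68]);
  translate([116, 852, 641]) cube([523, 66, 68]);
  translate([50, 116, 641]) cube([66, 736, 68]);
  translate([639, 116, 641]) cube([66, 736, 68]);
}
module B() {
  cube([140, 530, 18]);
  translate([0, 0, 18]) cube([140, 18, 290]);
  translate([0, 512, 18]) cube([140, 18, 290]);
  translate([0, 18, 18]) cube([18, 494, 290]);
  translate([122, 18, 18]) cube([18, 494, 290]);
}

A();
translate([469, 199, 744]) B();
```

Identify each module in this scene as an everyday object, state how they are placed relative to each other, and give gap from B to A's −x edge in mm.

The open box's min-x is at 469; the table's min-x is 0; gap = 469 mm.

A is a table. B is an open box. The open box is on top of the table. The gap from the open box to the table's −x edge is 469 mm.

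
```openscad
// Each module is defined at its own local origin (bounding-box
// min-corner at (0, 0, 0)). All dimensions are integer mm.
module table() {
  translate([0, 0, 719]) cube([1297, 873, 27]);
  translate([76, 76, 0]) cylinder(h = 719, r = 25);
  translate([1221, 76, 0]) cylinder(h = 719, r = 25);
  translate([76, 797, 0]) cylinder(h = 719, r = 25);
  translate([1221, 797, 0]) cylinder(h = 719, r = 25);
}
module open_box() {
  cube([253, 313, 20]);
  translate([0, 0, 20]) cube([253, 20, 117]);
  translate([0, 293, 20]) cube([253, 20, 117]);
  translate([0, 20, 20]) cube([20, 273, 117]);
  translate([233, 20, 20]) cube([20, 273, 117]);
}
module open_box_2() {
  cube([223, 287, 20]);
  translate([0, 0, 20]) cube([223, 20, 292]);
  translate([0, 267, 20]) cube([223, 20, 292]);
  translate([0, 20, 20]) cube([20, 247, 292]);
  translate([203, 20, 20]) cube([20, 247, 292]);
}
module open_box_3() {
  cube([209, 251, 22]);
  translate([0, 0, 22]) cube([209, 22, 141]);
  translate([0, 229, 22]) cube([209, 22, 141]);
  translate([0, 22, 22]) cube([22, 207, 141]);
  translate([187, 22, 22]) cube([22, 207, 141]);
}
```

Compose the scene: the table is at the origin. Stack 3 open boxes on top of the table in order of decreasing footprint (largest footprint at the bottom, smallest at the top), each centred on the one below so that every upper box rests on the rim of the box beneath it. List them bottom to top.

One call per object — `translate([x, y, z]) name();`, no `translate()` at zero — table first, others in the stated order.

table();
translate([522, 280, 746]) open_box();
translate([537, 293, 883]) open_box_2();
translate([544, 311, 1195]) open_box_3();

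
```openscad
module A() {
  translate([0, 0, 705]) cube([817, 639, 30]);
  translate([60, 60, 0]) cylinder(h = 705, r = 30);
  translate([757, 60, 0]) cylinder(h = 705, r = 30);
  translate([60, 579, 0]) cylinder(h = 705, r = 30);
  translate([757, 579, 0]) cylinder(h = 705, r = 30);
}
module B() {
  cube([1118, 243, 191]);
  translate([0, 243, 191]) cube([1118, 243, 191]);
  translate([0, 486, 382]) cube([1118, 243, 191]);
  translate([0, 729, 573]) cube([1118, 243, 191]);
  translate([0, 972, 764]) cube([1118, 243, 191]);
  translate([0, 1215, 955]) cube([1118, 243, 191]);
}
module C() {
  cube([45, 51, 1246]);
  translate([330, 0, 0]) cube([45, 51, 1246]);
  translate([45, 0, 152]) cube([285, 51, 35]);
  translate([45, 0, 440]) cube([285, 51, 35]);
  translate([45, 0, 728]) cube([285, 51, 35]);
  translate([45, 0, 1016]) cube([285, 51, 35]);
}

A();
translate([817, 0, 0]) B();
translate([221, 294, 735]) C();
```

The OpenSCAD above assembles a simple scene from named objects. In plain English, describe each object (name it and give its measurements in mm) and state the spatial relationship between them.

A is a table with a 817×639 mm rectangular top, 30 mm thick, top surface at z = 735 mm, supported by four round legs of 60 mm diameter, each leg's bounding box inset 30 mm from the nearest pair of top edges, running from the floor.

B is a run of 6 identical solid stair steps. Each tread is 1118×243 mm and each step block is 191 mm high. Step 1 rests on the floor; step k is offset from step 1 by (k−1)×243 mm in y and (k−1)×191 mm in z.

C is a wooden ladder with two side rails of 45×51 mm section and 1246 mm height, set 375 mm apart overall. Between them run 4 rectangular rungs (51 mm deep, 35 mm thick), front faces flush with the rails' −y face. The bottom of the first rung is 152 mm above the floor and each subsequent rung is 288 mm higher than the one below.

The staircase is against the table's +x side, with their −y faces flush. The ladder is on top of the table, centred.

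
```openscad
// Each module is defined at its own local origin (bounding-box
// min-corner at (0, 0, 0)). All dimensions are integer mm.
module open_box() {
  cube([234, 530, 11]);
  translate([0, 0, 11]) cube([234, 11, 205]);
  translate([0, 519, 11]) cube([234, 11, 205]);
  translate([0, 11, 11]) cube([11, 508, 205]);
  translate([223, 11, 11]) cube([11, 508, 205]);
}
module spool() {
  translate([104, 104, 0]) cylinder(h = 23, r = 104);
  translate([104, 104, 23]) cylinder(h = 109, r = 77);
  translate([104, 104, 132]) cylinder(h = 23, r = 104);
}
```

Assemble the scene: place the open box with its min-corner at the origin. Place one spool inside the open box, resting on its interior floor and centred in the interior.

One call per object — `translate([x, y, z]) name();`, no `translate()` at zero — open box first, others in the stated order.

open_box();
translate([13, 161, 11]) spool();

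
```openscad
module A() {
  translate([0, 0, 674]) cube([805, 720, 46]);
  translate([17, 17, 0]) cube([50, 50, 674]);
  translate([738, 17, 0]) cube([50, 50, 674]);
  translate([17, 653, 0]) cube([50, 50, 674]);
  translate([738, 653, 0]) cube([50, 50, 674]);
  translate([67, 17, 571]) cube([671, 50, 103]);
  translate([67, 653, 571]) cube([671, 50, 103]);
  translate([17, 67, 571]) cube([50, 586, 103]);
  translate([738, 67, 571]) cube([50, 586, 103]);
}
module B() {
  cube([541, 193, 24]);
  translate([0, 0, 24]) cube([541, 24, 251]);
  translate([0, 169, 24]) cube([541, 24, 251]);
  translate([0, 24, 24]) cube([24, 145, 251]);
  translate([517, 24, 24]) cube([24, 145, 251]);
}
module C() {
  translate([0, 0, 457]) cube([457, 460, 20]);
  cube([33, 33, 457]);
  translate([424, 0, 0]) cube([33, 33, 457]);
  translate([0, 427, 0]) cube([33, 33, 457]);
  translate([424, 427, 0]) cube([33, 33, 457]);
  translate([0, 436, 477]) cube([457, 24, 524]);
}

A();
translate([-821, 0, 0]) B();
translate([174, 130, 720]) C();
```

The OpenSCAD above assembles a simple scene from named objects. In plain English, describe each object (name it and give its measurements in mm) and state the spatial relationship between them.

A is a table: top 805 mm (x) × 720 mm (y), 46 mm thick, upper face at z = 720 mm, on four 50×50 mm square legs, each inset 17 mm from the nearest pair of top edges, running from z = 0 to the bottom of the top. Four apron rails, 50 mm thick and 103 mm tall, run between adjacent legs with their top edges flush with the underside of the top and their outer faces flush with the legs' outer faces.

B is an open storage box with external size 541×193×275 mm and wall thickness 24 mm (the base is also 24 mm thick). The base covers the whole footprint; the four walls stand on the base, with the y-facing walls full-width and the x-facing walls fitting between their inner faces.

C is a chair: 457×460 mm seat, 20 mm thick, top at z = 477 mm, on four 33 mm square corner legs flush with the seat edges. A 24 mm thick backrest slab spans the full seat width, extending 524 mm above the seat top, its back face flush with the seat's +y edge.

The open box is on the floor beside the table on its −x side. The chair is on top of the table, centred.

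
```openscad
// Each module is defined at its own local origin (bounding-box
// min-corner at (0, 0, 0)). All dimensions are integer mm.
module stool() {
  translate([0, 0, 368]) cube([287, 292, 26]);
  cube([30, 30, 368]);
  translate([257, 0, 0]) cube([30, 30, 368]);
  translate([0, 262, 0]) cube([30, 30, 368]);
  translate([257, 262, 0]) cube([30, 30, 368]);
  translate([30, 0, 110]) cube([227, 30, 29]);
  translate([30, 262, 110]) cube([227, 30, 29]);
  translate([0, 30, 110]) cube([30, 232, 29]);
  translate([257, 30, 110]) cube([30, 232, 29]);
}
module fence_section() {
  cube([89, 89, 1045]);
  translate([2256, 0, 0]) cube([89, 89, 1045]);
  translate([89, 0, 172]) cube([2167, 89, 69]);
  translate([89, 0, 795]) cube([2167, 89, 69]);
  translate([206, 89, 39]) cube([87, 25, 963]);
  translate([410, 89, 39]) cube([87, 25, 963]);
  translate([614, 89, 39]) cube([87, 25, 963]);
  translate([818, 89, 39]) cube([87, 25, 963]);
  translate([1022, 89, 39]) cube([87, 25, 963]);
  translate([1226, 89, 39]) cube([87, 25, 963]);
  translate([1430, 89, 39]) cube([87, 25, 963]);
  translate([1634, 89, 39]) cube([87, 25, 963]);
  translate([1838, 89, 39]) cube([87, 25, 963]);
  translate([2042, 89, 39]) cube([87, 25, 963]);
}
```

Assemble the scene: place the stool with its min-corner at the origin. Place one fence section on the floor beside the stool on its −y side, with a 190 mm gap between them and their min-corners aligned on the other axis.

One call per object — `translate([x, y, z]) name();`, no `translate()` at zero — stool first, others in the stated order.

stool();
translate([0, -304, 0]) fence_section();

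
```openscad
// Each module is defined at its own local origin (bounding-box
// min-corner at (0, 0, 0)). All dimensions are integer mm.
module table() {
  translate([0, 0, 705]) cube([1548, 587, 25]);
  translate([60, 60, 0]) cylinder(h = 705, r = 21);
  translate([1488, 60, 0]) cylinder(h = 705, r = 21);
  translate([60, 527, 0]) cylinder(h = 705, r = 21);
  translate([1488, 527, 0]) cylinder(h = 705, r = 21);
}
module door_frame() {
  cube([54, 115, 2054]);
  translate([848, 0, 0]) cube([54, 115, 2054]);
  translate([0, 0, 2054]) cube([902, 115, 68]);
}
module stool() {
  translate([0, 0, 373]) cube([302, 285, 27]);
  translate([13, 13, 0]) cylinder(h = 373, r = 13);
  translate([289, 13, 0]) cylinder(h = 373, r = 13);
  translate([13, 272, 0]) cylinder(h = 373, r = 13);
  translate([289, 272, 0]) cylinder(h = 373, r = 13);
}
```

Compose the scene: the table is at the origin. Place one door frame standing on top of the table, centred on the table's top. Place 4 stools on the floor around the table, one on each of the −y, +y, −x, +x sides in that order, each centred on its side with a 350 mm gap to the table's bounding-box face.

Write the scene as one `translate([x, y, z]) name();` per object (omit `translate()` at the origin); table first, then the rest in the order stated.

table();
translate([323, 236, 730]) door_frame();
translate([623, -635, 0]) stool();
translate([623, 937, 0]) stool();
translate([-652, 151, 0]) stool();
translate([1898, 151, 0]) stool();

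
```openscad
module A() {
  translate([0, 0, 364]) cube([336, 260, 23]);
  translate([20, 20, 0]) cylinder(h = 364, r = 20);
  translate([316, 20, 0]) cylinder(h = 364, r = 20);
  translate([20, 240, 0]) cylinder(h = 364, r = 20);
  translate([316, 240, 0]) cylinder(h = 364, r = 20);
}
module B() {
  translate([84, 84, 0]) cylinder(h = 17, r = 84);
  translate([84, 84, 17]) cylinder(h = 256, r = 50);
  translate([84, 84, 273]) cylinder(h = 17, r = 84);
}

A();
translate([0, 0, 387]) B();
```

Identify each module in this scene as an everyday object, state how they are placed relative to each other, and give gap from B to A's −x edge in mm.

The spool's min-x is at 0; the stool's min-x is 0; gap = 0 mm.

A is a stool. B is a spool. The spool is on top of the stool. The gap from the spool to the stool's −x edge is 0 mm.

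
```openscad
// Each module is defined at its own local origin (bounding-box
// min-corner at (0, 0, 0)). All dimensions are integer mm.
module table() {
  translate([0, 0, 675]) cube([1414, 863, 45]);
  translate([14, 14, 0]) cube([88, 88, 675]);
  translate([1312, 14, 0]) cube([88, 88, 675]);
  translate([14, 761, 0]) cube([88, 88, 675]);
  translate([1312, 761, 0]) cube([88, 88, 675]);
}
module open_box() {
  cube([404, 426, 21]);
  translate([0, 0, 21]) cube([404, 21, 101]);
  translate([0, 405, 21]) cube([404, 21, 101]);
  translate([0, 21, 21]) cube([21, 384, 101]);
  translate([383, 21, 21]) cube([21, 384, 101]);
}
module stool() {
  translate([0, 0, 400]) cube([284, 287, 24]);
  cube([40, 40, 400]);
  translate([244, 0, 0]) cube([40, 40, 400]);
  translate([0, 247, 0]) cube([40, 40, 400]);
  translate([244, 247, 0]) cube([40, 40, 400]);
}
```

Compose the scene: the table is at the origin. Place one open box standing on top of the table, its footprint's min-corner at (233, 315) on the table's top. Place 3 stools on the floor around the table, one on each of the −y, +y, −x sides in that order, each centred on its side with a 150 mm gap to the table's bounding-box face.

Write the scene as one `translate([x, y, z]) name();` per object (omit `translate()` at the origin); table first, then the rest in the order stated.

table();
translate([233, 315, 720]) open_box();
translate([565, -437, 0]) stool();
translate([565, 1013, 0]) stool();
translate([-434, 288, 0]) stool();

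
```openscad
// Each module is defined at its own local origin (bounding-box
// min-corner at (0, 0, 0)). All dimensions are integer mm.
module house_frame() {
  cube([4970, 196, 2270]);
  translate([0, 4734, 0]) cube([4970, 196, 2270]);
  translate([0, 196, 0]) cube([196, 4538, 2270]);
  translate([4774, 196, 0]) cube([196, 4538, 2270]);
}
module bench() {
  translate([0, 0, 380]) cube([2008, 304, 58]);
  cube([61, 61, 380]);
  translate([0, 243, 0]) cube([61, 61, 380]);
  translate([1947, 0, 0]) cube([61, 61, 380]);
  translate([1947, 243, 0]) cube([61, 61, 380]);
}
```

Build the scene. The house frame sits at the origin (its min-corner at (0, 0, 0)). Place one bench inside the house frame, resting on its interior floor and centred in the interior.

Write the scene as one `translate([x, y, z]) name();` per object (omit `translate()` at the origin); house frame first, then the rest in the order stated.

house_frame();
translate([1481, 2313, 0]) bench();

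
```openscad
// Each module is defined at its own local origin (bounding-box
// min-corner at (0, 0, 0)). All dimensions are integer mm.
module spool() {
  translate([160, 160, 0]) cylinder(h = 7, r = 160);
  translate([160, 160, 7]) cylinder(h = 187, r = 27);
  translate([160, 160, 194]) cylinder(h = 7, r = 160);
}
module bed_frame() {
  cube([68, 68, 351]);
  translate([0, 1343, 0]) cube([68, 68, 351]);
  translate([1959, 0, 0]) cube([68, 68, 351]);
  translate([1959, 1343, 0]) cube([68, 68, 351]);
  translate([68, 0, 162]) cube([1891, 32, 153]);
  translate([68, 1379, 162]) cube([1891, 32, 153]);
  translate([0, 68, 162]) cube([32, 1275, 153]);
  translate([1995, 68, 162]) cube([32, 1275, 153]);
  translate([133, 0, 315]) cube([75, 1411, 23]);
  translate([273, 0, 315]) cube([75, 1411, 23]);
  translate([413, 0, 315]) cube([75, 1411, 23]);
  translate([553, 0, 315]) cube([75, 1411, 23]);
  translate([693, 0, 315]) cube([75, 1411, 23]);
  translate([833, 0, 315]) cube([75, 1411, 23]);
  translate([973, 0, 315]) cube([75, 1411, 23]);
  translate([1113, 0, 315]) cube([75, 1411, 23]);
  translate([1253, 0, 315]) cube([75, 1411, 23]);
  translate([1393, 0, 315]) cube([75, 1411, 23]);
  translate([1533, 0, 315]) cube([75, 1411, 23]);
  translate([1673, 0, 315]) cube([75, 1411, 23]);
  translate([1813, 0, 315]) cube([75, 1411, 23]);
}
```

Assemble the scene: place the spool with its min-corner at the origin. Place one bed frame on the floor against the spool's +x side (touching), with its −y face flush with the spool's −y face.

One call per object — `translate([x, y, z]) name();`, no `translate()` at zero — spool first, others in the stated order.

spool();
translate([320, 0, 0]) bed_frame();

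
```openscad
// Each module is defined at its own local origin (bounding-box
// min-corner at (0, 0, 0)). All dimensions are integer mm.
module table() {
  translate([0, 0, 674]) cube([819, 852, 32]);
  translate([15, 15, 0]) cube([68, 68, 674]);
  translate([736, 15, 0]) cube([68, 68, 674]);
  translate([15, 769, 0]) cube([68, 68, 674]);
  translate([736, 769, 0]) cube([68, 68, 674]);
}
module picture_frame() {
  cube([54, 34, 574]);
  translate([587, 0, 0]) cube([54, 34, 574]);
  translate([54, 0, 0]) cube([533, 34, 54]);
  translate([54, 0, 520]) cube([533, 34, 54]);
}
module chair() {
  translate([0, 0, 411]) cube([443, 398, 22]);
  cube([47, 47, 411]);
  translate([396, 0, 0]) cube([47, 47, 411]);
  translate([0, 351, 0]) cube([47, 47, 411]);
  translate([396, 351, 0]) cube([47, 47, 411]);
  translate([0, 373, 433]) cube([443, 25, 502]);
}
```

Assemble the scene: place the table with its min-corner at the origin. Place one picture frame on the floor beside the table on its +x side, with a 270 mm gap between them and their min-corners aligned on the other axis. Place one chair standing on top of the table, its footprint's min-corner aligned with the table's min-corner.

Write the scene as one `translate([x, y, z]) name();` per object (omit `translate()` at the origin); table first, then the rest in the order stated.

table();
translate([1089, 0, 0]) picture_frame();
translate([0, 0, 706]) chair();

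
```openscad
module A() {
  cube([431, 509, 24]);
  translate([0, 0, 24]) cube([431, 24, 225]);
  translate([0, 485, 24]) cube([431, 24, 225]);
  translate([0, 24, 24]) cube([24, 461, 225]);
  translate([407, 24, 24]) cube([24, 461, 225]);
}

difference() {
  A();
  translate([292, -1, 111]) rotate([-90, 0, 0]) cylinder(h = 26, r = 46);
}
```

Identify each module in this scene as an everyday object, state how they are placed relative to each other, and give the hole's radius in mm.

The subtracted cylinder has r = 46 mm.

A is an open box. The open box has a circular hole through its front wall. The hole's radius is 46 mm.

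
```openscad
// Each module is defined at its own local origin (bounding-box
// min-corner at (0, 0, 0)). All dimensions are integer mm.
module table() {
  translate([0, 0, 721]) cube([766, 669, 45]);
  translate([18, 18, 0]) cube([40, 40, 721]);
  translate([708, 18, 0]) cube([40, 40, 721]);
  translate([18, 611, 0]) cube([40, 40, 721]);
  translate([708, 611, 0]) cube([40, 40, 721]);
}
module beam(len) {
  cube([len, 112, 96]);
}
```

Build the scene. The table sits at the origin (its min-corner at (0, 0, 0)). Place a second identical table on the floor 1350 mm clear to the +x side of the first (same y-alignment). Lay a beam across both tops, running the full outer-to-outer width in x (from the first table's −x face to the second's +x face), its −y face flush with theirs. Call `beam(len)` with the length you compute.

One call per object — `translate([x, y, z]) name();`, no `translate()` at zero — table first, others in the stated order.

table();
translate([2116, 0, 0]) table();
translate([0, 0, 766]) beam(2882);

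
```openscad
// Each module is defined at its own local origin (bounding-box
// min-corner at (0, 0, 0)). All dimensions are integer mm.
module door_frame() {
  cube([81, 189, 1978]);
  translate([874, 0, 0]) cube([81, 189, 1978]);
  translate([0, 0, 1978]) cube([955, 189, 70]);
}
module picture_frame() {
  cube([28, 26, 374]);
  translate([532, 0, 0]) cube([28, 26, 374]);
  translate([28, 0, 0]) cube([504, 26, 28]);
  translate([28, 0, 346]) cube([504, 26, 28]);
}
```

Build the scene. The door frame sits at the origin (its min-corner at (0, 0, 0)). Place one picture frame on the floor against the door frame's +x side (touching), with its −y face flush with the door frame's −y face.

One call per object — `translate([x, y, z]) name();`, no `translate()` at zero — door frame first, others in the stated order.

door_frame();
translate([955, 0, 0]) picture_frame();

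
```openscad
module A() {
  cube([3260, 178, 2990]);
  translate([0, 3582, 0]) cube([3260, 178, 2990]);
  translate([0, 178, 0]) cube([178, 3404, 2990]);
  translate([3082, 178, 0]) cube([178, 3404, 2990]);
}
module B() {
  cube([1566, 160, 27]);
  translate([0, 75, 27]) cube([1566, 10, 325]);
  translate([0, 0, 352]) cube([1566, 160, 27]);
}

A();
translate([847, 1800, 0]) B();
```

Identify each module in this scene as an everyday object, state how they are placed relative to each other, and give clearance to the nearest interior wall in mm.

Clearances: x = 669, y = 1622; minimum 669 mm.

A is a house frame. B is an I-beam. The I-beam sits inside the house frame, centred. The clearance to the nearest interior wall is 669 mm.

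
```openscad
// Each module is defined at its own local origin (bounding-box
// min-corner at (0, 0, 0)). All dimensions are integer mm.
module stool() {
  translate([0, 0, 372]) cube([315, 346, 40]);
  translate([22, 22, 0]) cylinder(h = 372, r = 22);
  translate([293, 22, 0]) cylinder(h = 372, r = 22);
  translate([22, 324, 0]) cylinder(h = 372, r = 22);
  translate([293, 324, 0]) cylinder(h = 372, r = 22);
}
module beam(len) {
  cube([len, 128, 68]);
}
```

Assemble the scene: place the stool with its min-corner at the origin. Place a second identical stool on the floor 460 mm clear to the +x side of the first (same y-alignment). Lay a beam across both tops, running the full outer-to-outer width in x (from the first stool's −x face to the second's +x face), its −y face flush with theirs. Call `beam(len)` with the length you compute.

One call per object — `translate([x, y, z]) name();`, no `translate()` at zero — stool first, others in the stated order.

stool();
translate([775, 0, 0]) stool();
translate([0, 0, 412]) beam(1090);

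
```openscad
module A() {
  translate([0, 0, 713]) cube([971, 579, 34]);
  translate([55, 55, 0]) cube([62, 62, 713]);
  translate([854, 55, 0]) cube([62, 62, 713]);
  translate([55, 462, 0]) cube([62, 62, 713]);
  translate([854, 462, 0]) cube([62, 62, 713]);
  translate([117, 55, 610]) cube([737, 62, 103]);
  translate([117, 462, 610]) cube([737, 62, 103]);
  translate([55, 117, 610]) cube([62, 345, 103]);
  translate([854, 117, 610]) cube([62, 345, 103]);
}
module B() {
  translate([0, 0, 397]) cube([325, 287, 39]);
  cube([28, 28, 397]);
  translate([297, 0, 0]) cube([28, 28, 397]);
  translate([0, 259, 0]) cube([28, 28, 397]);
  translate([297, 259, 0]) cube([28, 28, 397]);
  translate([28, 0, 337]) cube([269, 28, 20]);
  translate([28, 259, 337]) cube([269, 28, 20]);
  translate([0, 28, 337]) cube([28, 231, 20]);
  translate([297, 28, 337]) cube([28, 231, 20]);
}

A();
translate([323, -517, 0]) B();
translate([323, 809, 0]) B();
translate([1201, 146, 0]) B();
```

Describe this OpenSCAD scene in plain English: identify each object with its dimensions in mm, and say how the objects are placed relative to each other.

A is a rectangular dining table. The top is 971×579×34 mm with its upper surface at z = 747 mm. It stands on four 62×62 mm square legs, each inset 55 mm from the nearest pair of top edges, running from the floor to the underside of the top. Four apron rails, 62 mm thick and 103 mm tall, run between adjacent legs with their top edges flush with the underside of the top and their outer faces flush with the legs' outer faces.

B is a four-legged stool. The seat is 325×287 mm, 39 mm thick, top at z = 436 mm. It stands on four square legs, each 28×28 mm in cross-section, from z = 0 to the seat underside, each flush with a corner of the seat. Four stretchers, 28 mm wide and 20 mm tall, connect adjacent legs with their undersides at z = 337 mm, each running between the inner faces of the legs it joins and aligned with the legs' outer faces on the other axis.

Three stools sit around the table at the −y, +y, +x sides.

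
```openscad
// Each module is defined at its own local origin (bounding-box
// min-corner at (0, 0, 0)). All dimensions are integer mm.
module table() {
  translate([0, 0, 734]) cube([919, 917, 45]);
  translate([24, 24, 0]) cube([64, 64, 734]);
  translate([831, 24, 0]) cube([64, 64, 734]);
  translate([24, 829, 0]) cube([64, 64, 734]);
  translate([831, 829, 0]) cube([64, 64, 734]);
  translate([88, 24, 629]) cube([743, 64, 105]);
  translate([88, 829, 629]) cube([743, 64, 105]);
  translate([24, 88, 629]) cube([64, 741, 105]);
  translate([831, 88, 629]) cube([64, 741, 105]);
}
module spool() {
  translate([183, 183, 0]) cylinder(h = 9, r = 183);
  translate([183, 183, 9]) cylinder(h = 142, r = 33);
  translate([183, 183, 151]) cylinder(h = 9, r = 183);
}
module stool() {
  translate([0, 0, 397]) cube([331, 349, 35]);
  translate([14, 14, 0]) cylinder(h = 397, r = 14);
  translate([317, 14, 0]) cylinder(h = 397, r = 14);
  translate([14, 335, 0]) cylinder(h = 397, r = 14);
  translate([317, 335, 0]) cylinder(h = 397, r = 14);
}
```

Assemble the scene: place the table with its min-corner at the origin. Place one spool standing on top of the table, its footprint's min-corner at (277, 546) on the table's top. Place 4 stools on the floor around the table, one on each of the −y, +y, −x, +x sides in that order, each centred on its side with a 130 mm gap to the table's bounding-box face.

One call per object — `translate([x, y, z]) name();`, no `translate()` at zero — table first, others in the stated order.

table();
translate([277, 546, 779]) spool();
translate([294, -479, 0]) stool();
translate([294, 1047, 0]) stool();
translate([-461, 284, 0]) stool();
translate([1049, 284, 0]) stool();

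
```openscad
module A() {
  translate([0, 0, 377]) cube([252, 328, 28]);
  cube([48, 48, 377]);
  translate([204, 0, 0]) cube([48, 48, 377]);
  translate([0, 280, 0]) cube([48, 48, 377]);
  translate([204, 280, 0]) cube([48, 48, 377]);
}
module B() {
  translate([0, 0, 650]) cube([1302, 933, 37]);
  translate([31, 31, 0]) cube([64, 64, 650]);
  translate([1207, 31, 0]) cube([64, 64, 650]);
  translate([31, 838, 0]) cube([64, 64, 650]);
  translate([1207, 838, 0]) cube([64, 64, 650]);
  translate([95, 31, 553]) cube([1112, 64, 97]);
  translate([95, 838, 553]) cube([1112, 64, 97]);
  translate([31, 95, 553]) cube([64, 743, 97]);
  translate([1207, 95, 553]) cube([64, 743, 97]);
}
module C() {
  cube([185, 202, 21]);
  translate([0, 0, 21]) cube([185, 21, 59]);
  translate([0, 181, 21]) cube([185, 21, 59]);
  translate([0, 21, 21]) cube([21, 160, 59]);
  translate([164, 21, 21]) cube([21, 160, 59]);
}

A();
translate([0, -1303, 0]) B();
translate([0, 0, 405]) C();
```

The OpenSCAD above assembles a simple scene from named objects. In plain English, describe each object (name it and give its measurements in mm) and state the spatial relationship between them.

A is a four-legged stool. The seat is 252×328 mm, 28 mm thick, top at z = 405 mm. It stands on four square legs, each 48×48 mm in cross-section, from z = 0 to the seat underside, each flush with a corner of the seat.

B is a table: top 1302 mm (x) × 933 mm (y), 37 mm thick, upper face at z = 687 mm, on four 64×64 mm square legs, each inset 31 mm from the nearest pair of top edges, running from z = 0 to the bottom of the top. Four apron rails, 64 mm thick and 97 mm tall, run between adjacent legs with their top edges flush with the underside of the top and their outer faces flush with the legs' outer faces.

C is an open-topped rectangular box: outside dimensions 185×202×80 mm, with a uniform wall and base thickness of 21 mm. The base is a full 185×202 slab on the floor; four walls sit on top of the base. The front and back walls (the −y and +y sides) span the full width; the two side walls fit between them.

The table is on the floor beside the stool on its −y side. The open box is on top of the stool.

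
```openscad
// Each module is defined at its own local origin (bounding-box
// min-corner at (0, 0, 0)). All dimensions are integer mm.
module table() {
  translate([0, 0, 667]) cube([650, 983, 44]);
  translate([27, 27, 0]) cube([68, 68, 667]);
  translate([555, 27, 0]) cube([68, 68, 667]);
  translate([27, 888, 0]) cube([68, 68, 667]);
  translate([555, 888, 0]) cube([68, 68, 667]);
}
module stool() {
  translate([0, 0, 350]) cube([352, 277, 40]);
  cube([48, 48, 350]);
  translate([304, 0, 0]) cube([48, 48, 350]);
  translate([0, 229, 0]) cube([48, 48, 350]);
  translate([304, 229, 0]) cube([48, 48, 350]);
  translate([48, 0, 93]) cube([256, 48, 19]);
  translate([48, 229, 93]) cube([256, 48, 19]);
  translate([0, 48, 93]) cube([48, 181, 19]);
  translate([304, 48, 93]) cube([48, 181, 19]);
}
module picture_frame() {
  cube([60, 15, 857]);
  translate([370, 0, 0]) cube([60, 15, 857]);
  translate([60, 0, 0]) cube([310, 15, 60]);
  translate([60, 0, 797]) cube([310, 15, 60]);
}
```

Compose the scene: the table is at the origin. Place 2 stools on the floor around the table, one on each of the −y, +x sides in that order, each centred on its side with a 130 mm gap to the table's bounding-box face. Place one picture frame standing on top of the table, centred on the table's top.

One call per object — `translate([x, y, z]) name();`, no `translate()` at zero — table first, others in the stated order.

table();
translate([149, -407, 0]) stool();
translate([780, 353, 0]) stool();
translate([110, 484, 711]) picture_frame();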